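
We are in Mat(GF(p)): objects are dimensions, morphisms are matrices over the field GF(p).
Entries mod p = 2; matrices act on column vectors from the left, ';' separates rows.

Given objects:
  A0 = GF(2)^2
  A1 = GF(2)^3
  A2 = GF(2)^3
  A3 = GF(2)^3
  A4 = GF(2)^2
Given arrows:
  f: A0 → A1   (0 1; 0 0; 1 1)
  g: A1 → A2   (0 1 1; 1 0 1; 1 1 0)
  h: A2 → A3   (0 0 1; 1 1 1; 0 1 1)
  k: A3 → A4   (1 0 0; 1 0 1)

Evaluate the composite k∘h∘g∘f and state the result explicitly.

Answer: (0 1; 1 0)

Derivation:
  e0=[1,0] f→[0,0,1] g→[1,1,0] h→[0,0,1] k→[0,1]
  e1=[0,1] f→[1,0,1] g→[1,0,1] h→[1,0,1] k→[1,0]
⟦path⟧: (0 1; 1 0)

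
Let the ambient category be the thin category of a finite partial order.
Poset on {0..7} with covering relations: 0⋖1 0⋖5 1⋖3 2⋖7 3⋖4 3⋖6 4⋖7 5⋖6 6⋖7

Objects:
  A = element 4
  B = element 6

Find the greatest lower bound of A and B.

{x : x⊑A ∧ x⊑B} = {0,1,3}  (A=4, B=6)
  0 ⊑ 3
  1 ⊑ 3
  3 ⊑ 3
glb = 3

Answer: A∧B = 3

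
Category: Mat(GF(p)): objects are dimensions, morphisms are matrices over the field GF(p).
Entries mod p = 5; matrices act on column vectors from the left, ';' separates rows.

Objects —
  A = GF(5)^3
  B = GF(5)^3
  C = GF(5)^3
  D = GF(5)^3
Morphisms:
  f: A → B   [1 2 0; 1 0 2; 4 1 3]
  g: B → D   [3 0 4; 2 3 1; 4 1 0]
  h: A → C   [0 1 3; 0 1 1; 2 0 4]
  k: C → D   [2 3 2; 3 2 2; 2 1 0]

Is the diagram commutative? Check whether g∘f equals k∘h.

Answer: COMMUTES

Work:
1) trace f;g:
  e0=(1,0,0) f→(1,1,4) g→(4,4,0)
  e1=(0,1,0) f→(2,0,1) g→(0,0,3)
  e2=(0,0,1) f→(0,2,3) g→(2,4,2)
  composite₁ = [4 0 2; 4 0 4; 0 3 2]
2) trace h;k:
  e0=(1,0,0) h→(0,0,2) k→(4,4,0)
  e1=(0,1,0) h→(1,1,0) k→(0,0,3)
  e2=(0,0,1) h→(3,1,4) k→(2,4,2)
  composite₂ = [4 0 2; 4 0 4; 0 3 2]
Equal? same morphism ✓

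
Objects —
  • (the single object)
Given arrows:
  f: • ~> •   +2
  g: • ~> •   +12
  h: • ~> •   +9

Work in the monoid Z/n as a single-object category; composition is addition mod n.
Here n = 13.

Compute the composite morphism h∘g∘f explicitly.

Answer: +10

Trace:
  0 +2≡2 +12≡1 +9≡10  (mod 13)
result: +10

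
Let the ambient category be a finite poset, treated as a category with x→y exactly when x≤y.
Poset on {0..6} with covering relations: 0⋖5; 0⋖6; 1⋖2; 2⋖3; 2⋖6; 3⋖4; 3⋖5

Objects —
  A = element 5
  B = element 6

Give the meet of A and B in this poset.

Answer: NO MEET EXISTS

Trace:
Common predecessors of 5,6: {0,1,2}
  maximal lower bounds 0 and 2 are incomparable: neither 0⊑2 nor 2⊑0
→ no greatest lower bound exists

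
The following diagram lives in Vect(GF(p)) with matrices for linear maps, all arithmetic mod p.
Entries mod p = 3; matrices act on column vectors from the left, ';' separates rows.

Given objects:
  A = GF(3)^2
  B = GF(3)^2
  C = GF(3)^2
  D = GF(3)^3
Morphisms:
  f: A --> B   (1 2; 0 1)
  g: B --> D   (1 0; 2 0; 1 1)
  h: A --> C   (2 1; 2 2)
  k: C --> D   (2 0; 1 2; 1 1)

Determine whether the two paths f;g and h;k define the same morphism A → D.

1) trace f;g:
  e0=(1,0) f-->(1,0) g-->(1,2,1)
  e1=(0,1) f-->(2,1) g-->(2,1,0)
  ⟦path⟧₁ = (1 2; 2 1; 1 0)
2) trace h;k:
  e0=(1,0) h-->(2,2) k-->(1,0,1)
  e1=(0,1) h-->(1,2) k-->(2,2,0)
  ⟦path⟧₂ = (1 2; 0 2; 1 0)
Equal? distinct morphisms ✗

Answer: DOES NOT COMMUTE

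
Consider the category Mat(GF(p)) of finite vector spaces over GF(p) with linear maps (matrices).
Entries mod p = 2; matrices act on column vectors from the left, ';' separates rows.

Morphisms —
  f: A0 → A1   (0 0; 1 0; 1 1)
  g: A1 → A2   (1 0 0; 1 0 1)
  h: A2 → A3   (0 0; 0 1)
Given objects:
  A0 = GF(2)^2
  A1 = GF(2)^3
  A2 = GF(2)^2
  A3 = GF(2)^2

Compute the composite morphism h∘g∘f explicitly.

Answer: (0 0; 1 1)

Derivation:
  e0=⟨1,0⟩ f→⟨0,1,1⟩ g→⟨0,1⟩ h→⟨0,1⟩
  e1=⟨0,1⟩ f→⟨0,0,1⟩ g→⟨0,1⟩ h→⟨0,1⟩
composite: (0 0; 1 1)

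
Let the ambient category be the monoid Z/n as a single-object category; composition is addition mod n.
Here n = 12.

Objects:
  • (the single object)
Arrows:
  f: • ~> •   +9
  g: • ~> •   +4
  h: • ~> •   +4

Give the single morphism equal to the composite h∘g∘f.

Answer: +5

Trace:
  0 +9≡9 +4≡1 +4≡5  (mod 12)
⟦path⟧: +5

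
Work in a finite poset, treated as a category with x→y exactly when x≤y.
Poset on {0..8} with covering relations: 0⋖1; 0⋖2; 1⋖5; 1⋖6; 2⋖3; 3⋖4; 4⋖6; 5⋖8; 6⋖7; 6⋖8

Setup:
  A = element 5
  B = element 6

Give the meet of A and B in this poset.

Answer: A∧B = 1

Derivation:
Common predecessors of 5,6: {0,1}
  0 <= 1
  1 <= 1
glb = 1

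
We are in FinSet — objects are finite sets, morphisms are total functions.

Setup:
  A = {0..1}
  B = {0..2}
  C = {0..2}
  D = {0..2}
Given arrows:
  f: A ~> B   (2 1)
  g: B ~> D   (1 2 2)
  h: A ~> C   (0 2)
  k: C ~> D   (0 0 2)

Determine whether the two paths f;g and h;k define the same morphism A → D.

Answer: DOES NOT COMMUTE

Derivation:
Path 1 = f;g:
  0 f~>2 g~>2
  1 f~>1 g~>2
  composite₁ = (2 2)
Path 2 = h;k:
  0 h~>0 k~>0
  1 h~>2 k~>2
  composite₂ = (0 2)
Equal? distinct morphisms ✗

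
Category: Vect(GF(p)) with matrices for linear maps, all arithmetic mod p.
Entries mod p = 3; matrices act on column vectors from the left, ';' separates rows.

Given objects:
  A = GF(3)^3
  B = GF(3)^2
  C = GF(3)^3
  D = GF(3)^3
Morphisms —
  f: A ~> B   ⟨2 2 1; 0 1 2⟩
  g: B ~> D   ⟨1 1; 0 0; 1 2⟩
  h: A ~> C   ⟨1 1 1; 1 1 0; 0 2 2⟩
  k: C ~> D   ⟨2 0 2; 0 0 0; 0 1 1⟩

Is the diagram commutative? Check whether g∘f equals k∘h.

Path 1 = f;g:
  e0=[1,0,0] f~>[2,0] g~>[2,0,2]
  e1=[0,1,0] f~>[2,1] g~>[0,0,1]
  e2=[0,0,1] f~>[1,2] g~>[0,0,2]
  result₁ = ⟨2 0 0; 0 0 0; 2 1 2⟩
Path 2 = h;k:
  e0=[1,0,0] h~>[1,1,0] k~>[2,0,1]
  e1=[0,1,0] h~>[1,1,2] k~>[0,0,0]
  e2=[0,0,1] h~>[1,0,2] k~>[0,0,2]
  result₂ = ⟨2 0 0; 0 0 0; 1 0 2⟩
Equal? distinct morphisms ✗

Answer: DOES NOT COMMUTE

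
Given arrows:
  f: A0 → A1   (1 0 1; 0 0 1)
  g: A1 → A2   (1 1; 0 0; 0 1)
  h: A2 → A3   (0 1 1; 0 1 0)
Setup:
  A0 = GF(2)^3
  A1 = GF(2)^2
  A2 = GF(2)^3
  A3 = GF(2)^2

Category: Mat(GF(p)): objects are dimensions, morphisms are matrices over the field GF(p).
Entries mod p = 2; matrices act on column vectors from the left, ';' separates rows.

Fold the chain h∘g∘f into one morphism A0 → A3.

Answer: (0 0 1; 0 0 0)

Work:
  e0=[1,0,0] f→[1,0] g→[1,0,0] h→[0,0]
  e1=[0,1,0] f→[0,0] g→[0,0,0] h→[0,0]
  e2=[0,0,1] f→[1,1] g→[0,0,1] h→[1,0]
result: (0 0 1; 0 0 0)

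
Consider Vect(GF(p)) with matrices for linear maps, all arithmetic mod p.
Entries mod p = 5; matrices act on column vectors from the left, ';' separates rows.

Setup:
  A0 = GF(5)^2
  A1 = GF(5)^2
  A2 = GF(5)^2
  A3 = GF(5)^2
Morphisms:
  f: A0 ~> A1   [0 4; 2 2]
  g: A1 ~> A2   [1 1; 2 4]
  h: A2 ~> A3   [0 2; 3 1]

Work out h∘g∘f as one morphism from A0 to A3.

Answer: [1 2; 4 4]

Derivation:
  e0=⟨1,0⟩ f~>⟨0,2⟩ g~>⟨2,3⟩ h~>⟨1,4⟩
  e1=⟨0,1⟩ f~>⟨4,2⟩ g~>⟨1,1⟩ h~>⟨2,4⟩
result: [1 2; 4 4]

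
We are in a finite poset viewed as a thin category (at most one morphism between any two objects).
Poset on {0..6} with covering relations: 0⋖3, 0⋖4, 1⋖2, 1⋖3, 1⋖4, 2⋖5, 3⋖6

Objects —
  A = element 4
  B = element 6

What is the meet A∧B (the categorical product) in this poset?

Common predecessors of 4,6: {0,1}
  maximal lower bounds 0 and 1 are incomparable: neither 0≤1 nor 1≤0
→ no greatest lower bound exists

Answer: NO MEET EXISTS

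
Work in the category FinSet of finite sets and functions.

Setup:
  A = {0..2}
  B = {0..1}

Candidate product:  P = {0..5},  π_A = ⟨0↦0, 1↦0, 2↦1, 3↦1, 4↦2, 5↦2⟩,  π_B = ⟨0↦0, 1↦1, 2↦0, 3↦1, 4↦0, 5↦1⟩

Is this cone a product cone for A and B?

Answer: VALID PRODUCT

Derivation:
|A|·|B| = 3·2 = 6;  |P| = 6
Check the pairing map k ↦ (π_A(k), π_B(k)):
  0 ↦ (0,0)
  1 ↦ (0,1)
  2 ↦ (1,0)
  3 ↦ (1,1)
  4 ↦ (2,0)
  5 ↦ (2,1)
distinct pairs in image: 6 / 6 needed
  → bijection onto A×B; projections well-typed.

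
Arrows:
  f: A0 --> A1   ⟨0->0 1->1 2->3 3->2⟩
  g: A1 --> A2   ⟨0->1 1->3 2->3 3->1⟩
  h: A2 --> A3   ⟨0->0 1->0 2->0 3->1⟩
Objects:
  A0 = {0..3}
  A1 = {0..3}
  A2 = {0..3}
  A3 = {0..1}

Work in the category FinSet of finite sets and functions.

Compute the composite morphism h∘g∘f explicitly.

Answer: ⟨0->0 1->1 2->0 3->1⟩

Work:
  0 f-->0 g-->1 h-->0
  1 f-->1 g-->3 h-->1
  2 f-->3 g-->1 h-->0
  3 f-->2 g-->3 h-->1
⟦path⟧: ⟨0->0 1->1 2->0 3->1⟩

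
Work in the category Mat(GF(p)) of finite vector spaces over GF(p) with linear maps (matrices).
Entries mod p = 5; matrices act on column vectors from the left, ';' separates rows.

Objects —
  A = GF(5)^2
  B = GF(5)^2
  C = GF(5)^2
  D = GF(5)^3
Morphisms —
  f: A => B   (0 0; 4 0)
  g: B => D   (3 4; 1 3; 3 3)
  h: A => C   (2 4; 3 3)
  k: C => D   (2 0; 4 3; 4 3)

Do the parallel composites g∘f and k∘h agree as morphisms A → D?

Path 1 = f;g:
  e0=(1,0) f=>(0,4) g=>(1,2,2)
  e1=(0,1) f=>(0,0) g=>(0,0,0)
  ⟦path⟧₁ = (1 0; 2 0; 2 0)
Path 2 = h;k:
  e0=(1,0) h=>(2,3) k=>(4,2,2)
  e1=(0,1) h=>(4,3) k=>(3,0,0)
  ⟦path⟧₂ = (4 3; 2 0; 2 0)
Equal? differ; not commutative

Answer: DOES NOT COMMUTE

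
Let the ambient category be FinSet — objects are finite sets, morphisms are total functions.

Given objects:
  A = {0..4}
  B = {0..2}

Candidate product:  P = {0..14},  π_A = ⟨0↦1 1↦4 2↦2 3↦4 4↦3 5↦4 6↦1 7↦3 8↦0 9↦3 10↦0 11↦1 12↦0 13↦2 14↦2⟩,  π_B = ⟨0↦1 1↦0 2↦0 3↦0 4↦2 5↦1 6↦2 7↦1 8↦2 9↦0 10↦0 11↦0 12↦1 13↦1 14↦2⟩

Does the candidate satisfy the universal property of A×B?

|A|·|B| = 5·3 = 15;  |P| = 15
Check the pairing map k ↦ (π_A(k), π_B(k)):
  0 ↦ (1,1)
  1 ↦ (4,0)
  2 ↦ (2,0)
  3 ↦ (4,0)  ✗ repeats pair of k=1
  4 ↦ (3,2)
  5 ↦ (4,1)
  6 ↦ (1,2)
  7 ↦ (3,1)
  8 ↦ (0,2)
  9 ↦ (3,0)
  10 ↦ (0,0)
  11 ↦ (1,0)
  12 ↦ (0,1)
  13 ↦ (2,1)
  14 ↦ (2,2)
distinct pairs in image: 14 / 15 needed
  → (4,0) hit at k=1 and k=3

Answer: NOT A VALID PRODUCT — duplicate pair at indices 1,3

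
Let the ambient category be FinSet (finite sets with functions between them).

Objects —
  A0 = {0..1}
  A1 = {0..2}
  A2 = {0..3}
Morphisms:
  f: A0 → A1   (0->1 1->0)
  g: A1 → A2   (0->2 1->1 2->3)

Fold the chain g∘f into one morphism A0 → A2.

Answer: (0->1 1->2)

Derivation:
  0 f→1 g→1
  1 f→0 g→2
⟦path⟧: (0->1 1->2)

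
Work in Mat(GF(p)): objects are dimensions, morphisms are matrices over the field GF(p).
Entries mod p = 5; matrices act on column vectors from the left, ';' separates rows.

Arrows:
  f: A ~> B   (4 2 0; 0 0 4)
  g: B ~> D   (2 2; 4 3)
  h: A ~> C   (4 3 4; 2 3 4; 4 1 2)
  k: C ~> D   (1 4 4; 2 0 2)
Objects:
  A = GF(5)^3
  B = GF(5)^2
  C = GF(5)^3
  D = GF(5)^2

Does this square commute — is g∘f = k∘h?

Answer: COMMUTES

Work:
Path 1 = f;g:
  e0=⟨1,0,0⟩ f~>⟨4,0⟩ g~>⟨3,1⟩
  e1=⟨0,1,0⟩ f~>⟨2,0⟩ g~>⟨4,3⟩
  e2=⟨0,0,1⟩ f~>⟨0,4⟩ g~>⟨3,2⟩
  result₁ = (3 4 3; 1 3 2)
Path 2 = h;k:
  e0=⟨1,0,0⟩ h~>⟨4,2,4⟩ k~>⟨3,1⟩
  e1=⟨0,1,0⟩ h~>⟨3,3,1⟩ k~>⟨4,3⟩
  e2=⟨0,0,1⟩ h~>⟨4,4,2⟩ k~>⟨3,2⟩
  result₂ = (3 4 3; 1 3 2)
Equal? same morphism ✓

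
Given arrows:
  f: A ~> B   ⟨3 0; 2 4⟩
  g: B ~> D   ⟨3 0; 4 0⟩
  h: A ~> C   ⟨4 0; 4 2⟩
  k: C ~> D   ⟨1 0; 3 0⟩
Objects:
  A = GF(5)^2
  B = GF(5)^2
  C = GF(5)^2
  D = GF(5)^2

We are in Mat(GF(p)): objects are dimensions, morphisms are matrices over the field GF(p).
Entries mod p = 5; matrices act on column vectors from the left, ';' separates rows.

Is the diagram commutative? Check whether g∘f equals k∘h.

Path 1 = f;g:
  e0=⟨1,0⟩ f~>⟨3,2⟩ g~>⟨4,2⟩
  e1=⟨0,1⟩ f~>⟨0,4⟩ g~>⟨0,0⟩
  result₁ = ⟨4 0; 2 0⟩
Path 2 = h;k:
  e0=⟨1,0⟩ h~>⟨4,4⟩ k~>⟨4,2⟩
  e1=⟨0,1⟩ h~>⟨0,2⟩ k~>⟨0,0⟩
  result₂ = ⟨4 0; 2 0⟩
Equal? YES — commutes

Answer: COMMUTES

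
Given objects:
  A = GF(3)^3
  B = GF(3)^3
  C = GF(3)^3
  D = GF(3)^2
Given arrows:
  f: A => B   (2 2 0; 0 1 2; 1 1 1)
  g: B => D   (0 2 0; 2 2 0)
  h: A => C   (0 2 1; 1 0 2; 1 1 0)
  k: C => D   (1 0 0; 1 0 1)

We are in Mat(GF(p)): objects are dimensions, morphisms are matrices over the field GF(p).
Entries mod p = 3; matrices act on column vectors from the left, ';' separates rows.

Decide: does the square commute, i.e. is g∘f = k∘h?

1) trace f;g:
  e0=(1,0,0) f=>(2,0,1) g=>(0,1)
  e1=(0,1,0) f=>(2,1,1) g=>(2,0)
  e2=(0,0,1) f=>(0,2,1) g=>(1,1)
  composite₁ = (0 2 1; 1 0 1)
2) trace h;k:
  e0=(1,0,0) h=>(0,1,1) k=>(0,1)
  e1=(0,1,0) h=>(2,0,1) k=>(2,0)
  e2=(0,0,1) h=>(1,2,0) k=>(1,1)
  composite₂ = (0 2 1; 1 0 1)
Equal? same morphism ✓

Answer: COMMUTES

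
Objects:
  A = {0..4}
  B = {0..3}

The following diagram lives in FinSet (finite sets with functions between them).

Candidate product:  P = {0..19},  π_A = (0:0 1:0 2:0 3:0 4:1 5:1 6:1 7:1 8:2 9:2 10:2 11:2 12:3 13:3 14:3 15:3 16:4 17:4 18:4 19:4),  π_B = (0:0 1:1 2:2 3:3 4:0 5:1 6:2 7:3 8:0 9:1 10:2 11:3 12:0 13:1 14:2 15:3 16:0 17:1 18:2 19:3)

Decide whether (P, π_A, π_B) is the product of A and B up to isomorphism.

|A|·|B| = 5·4 = 20;  |P| = 20
Check the pairing map k ↦ (π_A(k), π_B(k)):
  0 : (0,0)
  1 : (0,1)
  2 : (0,2)
  3 : (0,3)
  4 : (1,0)
  5 : (1,1)
  6 : (1,2)
  7 : (1,3)
  8 : (2,0)
  9 : (2,1)
  10 : (2,2)
  11 : (2,3)
  12 : (3,0)
  13 : (3,1)
  14 : (3,2)
  15 : (3,3)
  16 : (4,0)
  17 : (4,1)
  18 : (4,2)
  19 : (4,3)
distinct pairs in image: 20 / 20 needed
  → bijection onto A×B; projections well-typed.

Answer: VALID PRODUCT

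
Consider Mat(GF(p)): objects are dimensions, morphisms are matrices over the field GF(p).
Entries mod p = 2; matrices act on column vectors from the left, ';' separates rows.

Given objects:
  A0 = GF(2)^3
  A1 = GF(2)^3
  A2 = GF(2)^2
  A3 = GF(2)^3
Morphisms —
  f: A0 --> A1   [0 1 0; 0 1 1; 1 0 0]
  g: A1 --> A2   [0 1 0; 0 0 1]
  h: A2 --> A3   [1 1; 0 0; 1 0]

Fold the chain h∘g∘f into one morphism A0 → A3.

  e0=⟨1,0,0⟩ f-->⟨0,0,1⟩ g-->⟨0,1⟩ h-->⟨1,0,0⟩
  e1=⟨0,1,0⟩ f-->⟨1,1,0⟩ g-->⟨1,0⟩ h-->⟨1,0,1⟩
  e2=⟨0,0,1⟩ f-->⟨0,1,0⟩ g-->⟨1,0⟩ h-->⟨1,0,1⟩
result: [1 1 1; 0 0 0; 0 1 1]

Answer: [1 1 1; 0 0 0; 0 1 1]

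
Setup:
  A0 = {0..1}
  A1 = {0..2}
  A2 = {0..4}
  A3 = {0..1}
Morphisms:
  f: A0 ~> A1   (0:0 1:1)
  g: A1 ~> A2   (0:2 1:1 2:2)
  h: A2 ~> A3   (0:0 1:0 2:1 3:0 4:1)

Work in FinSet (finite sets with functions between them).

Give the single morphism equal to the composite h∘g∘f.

  0 f~>0 g~>2 h~>1
  1 f~>1 g~>1 h~>0
composite: (0:1 1:0)

Answer: (0:1 1:0)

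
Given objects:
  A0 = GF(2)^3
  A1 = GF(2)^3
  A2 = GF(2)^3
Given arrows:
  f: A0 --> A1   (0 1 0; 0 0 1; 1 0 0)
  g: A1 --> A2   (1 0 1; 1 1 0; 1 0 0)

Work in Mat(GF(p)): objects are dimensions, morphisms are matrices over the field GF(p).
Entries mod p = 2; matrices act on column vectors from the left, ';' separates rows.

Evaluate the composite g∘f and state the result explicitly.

Answer: (1 1 0; 0 1 1; 0 1 0)

Derivation:
  e0=[1,0,0] f-->[0,0,1] g-->[1,0,0]
  e1=[0,1,0] f-->[1,0,0] g-->[1,1,1]
  e2=[0,0,1] f-->[0,1,0] g-->[0,1,0]
result: (1 1 0; 0 1 1; 0 1 0)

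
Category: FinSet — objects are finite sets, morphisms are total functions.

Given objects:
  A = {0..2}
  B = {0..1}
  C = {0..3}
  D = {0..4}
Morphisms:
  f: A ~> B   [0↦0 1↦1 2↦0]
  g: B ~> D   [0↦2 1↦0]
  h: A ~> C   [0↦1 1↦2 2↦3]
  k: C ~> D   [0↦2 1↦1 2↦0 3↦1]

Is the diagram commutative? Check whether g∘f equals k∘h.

Answer: DOES NOT COMMUTE

Trace:
Along f;g (path 1):
  0 f~>0 g~>2
  1 f~>1 g~>0
  2 f~>0 g~>2
  composite₁ = [0↦2 1↦0 2↦2]
Along h;k (path 2):
  0 h~>1 k~>1
  1 h~>2 k~>0
  2 h~>3 k~>1
  composite₂ = [0↦1 1↦0 2↦1]
Equal? differ; not commutative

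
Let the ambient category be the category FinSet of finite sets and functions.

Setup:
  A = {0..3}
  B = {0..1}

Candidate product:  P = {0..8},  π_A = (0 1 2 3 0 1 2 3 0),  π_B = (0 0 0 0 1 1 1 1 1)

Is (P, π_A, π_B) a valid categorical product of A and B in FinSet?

|A|·|B| = 4·2 = 8;  |P| = 9
  → cardinalities differ; no bijection possible.

Answer: NOT A VALID PRODUCT — |P|=9 ≠ |A|·|B|=8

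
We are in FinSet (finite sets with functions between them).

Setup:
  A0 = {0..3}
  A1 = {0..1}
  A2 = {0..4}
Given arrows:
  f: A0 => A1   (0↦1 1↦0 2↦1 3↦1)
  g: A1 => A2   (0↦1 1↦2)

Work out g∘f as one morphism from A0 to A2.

Answer: (0↦2 1↦1 2↦2 3↦2)

Derivation:
  0 f=>1 g=>2
  1 f=>0 g=>1
  2 f=>1 g=>2
  3 f=>1 g=>2
result: (0↦2 1↦1 2↦2 3↦2)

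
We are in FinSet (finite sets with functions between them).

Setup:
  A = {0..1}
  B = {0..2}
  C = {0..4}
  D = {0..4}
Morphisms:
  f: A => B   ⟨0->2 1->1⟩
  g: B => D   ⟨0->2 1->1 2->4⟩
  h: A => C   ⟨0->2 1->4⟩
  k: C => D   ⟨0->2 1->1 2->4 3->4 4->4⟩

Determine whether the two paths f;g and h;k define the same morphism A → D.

Answer: DOES NOT COMMUTE

Work:
Along f;g (path 1):
  0 f=>2 g=>4
  1 f=>1 g=>1
  ⟦path⟧₁ = ⟨0->4 1->1⟩
Along h;k (path 2):
  0 h=>2 k=>4
  1 h=>4 k=>4
  ⟦path⟧₂ = ⟨0->4 1->4⟩
Equal? NO — does not commute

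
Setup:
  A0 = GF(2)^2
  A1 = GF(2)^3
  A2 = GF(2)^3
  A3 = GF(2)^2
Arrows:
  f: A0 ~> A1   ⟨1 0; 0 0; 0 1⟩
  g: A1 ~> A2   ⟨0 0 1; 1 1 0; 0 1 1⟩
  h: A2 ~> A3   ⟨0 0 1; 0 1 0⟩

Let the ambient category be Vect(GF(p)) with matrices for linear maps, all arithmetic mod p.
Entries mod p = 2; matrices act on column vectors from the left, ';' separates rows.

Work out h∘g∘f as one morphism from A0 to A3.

Answer: ⟨0 1; 1 0⟩

Derivation:
  e0=(1,0) f~>(1,0,0) g~>(0,1,0) h~>(0,1)
  e1=(0,1) f~>(0,0,1) g~>(1,0,1) h~>(1,0)
composite: ⟨0 1; 1 0⟩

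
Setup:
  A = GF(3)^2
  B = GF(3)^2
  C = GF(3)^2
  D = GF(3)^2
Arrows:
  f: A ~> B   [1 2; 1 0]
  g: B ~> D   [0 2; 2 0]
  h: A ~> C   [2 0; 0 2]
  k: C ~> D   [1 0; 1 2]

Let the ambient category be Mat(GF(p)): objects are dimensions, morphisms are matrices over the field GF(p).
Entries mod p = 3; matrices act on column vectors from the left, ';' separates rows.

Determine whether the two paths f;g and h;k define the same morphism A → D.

1) trace f;g:
  e0=[1,0] f~>[1,1] g~>[2,2]
  e1=[0,1] f~>[2,0] g~>[0,1]
  result₁ = [2 0; 2 1]
2) trace h;k:
  e0=[1,0] h~>[2,0] k~>[2,2]
  e1=[0,1] h~>[0,2] k~>[0,1]
  result₂ = [2 0; 2 1]
Equal? same morphism ✓

Answer: COMMUTES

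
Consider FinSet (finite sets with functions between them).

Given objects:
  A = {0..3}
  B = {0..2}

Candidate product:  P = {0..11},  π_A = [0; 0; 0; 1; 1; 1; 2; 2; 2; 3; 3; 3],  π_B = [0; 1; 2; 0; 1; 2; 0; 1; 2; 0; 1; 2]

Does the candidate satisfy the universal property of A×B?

Answer: VALID PRODUCT

Derivation:
|A|·|B| = 4·3 = 12;  |P| = 12
Check the pairing map k ↦ (π_A(k), π_B(k)):
  0 : (0,0)
  1 : (0,1)
  2 : (0,2)
  3 : (1,0)
  4 : (1,1)
  5 : (1,2)
  6 : (2,0)
  7 : (2,1)
  8 : (2,2)
  9 : (3,0)
  10 : (3,1)
  11 : (3,2)
distinct pairs in image: 12 / 12 needed
  → bijection onto A×B; projections well-typed.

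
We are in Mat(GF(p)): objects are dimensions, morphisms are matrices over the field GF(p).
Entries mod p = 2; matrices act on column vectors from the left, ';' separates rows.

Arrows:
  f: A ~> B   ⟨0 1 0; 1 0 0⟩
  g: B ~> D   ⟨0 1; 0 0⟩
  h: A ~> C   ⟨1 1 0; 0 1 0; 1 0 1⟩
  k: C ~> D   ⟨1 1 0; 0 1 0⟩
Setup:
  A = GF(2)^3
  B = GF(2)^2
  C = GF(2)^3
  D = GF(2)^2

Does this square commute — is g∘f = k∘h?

Answer: DOES NOT COMMUTE

Derivation:
Path 1 = f;g:
  e0=(1,0,0) f~>(0,1) g~>(1,0)
  e1=(0,1,0) f~>(1,0) g~>(0,0)
  e2=(0,0,1) f~>(0,0) g~>(0,0)
  ⟦path⟧₁ = ⟨1 0 0; 0 0 0⟩
Path 2 = h;k:
  e0=(1,0,0) h~>(1,0,1) k~>(1,0)
  e1=(0,1,0) h~>(1,1,0) k~>(0,1)
  e2=(0,0,1) h~>(0,0,1) k~>(0,0)
  ⟦path⟧₂ = ⟨1 0 0; 0 1 0⟩
Equal? NO — does not commute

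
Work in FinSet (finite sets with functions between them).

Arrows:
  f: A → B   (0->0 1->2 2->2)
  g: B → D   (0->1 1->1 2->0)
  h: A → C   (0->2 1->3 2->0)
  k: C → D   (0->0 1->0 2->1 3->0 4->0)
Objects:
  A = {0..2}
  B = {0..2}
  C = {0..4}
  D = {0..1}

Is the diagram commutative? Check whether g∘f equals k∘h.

Answer: COMMUTES

Derivation:
Path 1 = f;g:
  0 f→0 g→1
  1 f→2 g→0
  2 f→2 g→0
  result₁ = (0->1 1->0 2->0)
Path 2 = h;k:
  0 h→2 k→1
  1 h→3 k→0
  2 h→0 k→0
  result₂ = (0->1 1->0 2->0)
Equal? same morphism ✓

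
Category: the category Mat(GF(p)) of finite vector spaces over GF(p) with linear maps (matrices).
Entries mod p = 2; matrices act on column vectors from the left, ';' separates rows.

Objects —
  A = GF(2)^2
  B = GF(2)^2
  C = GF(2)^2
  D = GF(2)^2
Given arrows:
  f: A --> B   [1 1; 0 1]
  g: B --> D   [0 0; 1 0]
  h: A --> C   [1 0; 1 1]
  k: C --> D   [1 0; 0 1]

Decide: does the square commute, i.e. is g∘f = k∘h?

Along f;g (path 1):
  e0=⟨1,0⟩ f-->⟨1,0⟩ g-->⟨0,1⟩
  e1=⟨0,1⟩ f-->⟨1,1⟩ g-->⟨0,1⟩
  ⟦path⟧₁ = [0 0; 1 1]
Along h;k (path 2):
  e0=⟨1,0⟩ h-->⟨1,1⟩ k-->⟨1,1⟩
  e1=⟨0,1⟩ h-->⟨0,1⟩ k-->⟨0,1⟩
  ⟦path⟧₂ = [1 0; 1 1]
Equal? NO — does not commute

Answer: DOES NOT COMMUTE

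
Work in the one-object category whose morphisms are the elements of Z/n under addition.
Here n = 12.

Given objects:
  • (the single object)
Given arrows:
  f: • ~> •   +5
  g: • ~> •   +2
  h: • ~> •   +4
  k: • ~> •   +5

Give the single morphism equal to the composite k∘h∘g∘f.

  0 +5≡5 +2≡7 +4≡11 +5≡4  (mod 12)
⟦path⟧: +4

Answer: +4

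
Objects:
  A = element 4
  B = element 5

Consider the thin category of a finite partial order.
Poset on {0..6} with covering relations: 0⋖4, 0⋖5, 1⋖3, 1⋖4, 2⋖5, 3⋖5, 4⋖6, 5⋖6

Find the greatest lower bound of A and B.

Lower bounds of A=4 and B=5: {0,1}
  maximal lower bounds 0 and 1 are incomparable: neither 0≤1 nor 1≤0
→ no greatest lower bound exists

Answer: NO MEET EXISTS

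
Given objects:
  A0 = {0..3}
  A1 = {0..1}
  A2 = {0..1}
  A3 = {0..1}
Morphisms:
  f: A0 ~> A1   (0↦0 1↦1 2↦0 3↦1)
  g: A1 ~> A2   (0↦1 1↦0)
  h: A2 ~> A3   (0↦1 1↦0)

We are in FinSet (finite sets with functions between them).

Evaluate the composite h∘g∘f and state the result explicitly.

Answer: (0↦0 1↦1 2↦0 3↦1)

Derivation:
  0 f~>0 g~>1 h~>0
  1 f~>1 g~>0 h~>1
  2 f~>0 g~>1 h~>0
  3 f~>1 g~>0 h~>1
composite: (0↦0 1↦1 2↦0 3↦1)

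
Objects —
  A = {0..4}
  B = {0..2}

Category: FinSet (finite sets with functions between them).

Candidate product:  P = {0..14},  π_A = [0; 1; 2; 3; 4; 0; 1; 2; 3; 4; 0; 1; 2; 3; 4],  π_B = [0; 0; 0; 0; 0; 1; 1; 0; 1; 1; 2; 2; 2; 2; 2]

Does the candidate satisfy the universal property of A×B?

|A|·|B| = 5·3 = 15;  |P| = 15
Check the pairing map k ↦ (π_A(k), π_B(k)):
  0 -> (0,0)
  1 -> (1,0)
  2 -> (2,0)
  3 -> (3,0)
  4 -> (4,0)
  5 -> (0,1)
  6 -> (1,1)
  7 -> (2,0)  ✗ repeats pair of k=2
  8 -> (3,1)
  9 -> (4,1)
  10 -> (0,2)
  11 -> (1,2)
  12 -> (2,2)
  13 -> (3,2)
  14 -> (4,2)
distinct pairs in image: 14 / 15 needed
  → (2,0) hit at k=2 and k=7

Answer: NOT A VALID PRODUCT — duplicate pair at indices 2,7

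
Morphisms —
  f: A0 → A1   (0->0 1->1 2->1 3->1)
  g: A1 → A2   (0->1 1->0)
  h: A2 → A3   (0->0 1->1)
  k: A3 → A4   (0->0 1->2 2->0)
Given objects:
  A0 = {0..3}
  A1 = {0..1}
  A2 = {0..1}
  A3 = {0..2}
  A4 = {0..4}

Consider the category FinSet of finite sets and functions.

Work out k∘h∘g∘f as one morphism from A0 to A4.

  0 f→0 g→1 h→1 k→2
  1 f→1 g→0 h→0 k→0
  2 f→1 g→0 h→0 k→0
  3 f→1 g→0 h→0 k→0
composite: (0->2 1->0 2->0 3->0)

Answer: (0->2 1->0 2->0 3->0)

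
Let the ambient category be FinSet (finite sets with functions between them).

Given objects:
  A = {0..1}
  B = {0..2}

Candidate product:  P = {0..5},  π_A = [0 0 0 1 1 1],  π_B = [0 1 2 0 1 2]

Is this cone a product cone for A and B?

|A|·|B| = 2·3 = 6;  |P| = 6
Check the pairing map k ↦ (π_A(k), π_B(k)):
  0 -> (0,0)
  1 -> (0,1)
  2 -> (0,2)
  3 -> (1,0)
  4 -> (1,1)
  5 -> (1,2)
distinct pairs in image: 6 / 6 needed
  → bijection onto A×B; projections well-typed.

Answer: VALID PRODUCT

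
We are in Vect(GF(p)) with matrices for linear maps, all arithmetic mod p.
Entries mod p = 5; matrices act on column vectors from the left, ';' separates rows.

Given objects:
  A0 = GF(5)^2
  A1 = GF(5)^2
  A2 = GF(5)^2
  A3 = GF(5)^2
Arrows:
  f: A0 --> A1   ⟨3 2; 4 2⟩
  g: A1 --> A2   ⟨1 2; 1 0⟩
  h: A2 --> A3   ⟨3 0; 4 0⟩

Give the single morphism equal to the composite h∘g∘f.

Answer: ⟨3 3; 4 4⟩

Work:
  e0=[1,0] f-->[3,4] g-->[1,3] h-->[3,4]
  e1=[0,1] f-->[2,2] g-->[1,2] h-->[3,4]
result: ⟨3 3; 4 4⟩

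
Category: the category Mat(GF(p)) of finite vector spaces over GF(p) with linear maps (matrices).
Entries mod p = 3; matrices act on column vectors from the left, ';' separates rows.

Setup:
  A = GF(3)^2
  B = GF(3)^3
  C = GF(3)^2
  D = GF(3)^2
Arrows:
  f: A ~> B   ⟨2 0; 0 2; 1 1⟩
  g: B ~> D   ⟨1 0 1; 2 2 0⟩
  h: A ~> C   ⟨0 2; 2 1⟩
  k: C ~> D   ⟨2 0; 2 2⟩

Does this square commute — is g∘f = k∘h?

Answer: DOES NOT COMMUTE

Trace:
1) trace f;g:
  e0=⟨1,0⟩ f~>⟨2,0,1⟩ g~>⟨0,1⟩
  e1=⟨0,1⟩ f~>⟨0,2,1⟩ g~>⟨1,1⟩
  composite₁ = ⟨0 1; 1 1⟩
2) trace h;k:
  e0=⟨1,0⟩ h~>⟨0,2⟩ k~>⟨0,1⟩
  e1=⟨0,1⟩ h~>⟨2,1⟩ k~>⟨1,0⟩
  composite₂ = ⟨0 1; 1 0⟩
Equal? distinct morphisms ✗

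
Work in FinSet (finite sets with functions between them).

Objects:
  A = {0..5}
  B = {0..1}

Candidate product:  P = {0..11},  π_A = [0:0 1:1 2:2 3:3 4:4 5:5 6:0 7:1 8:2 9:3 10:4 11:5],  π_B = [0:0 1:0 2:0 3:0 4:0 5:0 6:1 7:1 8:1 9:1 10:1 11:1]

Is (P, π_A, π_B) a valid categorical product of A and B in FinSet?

|A|·|B| = 6·2 = 12;  |P| = 12
Check the pairing map k ↦ (π_A(k), π_B(k)):
  0 : (0,0)
  1 : (1,0)
  2 : (2,0)
  3 : (3,0)
  4 : (4,0)
  5 : (5,0)
  6 : (0,1)
  7 : (1,1)
  8 : (2,1)
  9 : (3,1)
  10 : (4,1)
  11 : (5,1)
distinct pairs in image: 12 / 12 needed
  → bijection onto A×B; projections well-typed.

Answer: VALID PRODUCT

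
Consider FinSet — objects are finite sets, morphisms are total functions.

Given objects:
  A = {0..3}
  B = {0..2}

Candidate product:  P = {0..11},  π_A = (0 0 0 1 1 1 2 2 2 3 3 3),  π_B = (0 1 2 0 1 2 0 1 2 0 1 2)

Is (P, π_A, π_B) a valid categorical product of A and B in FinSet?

Answer: VALID PRODUCT

Trace:
|A|·|B| = 4·3 = 12;  |P| = 12
Check the pairing map k ↦ (π_A(k), π_B(k)):
  0 -> (0,0)
  1 -> (0,1)
  2 -> (0,2)
  3 -> (1,0)
  4 -> (1,1)
  5 -> (1,2)
  6 -> (2,0)
  7 -> (2,1)
  8 -> (2,2)
  9 -> (3,0)
  10 -> (3,1)
  11 -> (3,2)
distinct pairs in image: 12 / 12 needed
  → bijection onto A×B; projections well-typed.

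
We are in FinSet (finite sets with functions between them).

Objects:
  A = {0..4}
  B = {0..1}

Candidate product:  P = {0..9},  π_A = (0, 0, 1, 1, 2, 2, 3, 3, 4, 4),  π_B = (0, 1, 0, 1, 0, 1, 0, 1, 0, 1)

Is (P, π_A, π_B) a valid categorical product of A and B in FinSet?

Answer: VALID PRODUCT

Derivation:
|A|·|B| = 5·2 = 10;  |P| = 10
Check the pairing map k ↦ (π_A(k), π_B(k)):
  0 : (0,0)
  1 : (0,1)
  2 : (1,0)
  3 : (1,1)
  4 : (2,0)
  5 : (2,1)
  6 : (3,0)
  7 : (3,1)
  8 : (4,0)
  9 : (4,1)
distinct pairs in image: 10 / 10 needed
  → bijection onto A×B; projections well-typed.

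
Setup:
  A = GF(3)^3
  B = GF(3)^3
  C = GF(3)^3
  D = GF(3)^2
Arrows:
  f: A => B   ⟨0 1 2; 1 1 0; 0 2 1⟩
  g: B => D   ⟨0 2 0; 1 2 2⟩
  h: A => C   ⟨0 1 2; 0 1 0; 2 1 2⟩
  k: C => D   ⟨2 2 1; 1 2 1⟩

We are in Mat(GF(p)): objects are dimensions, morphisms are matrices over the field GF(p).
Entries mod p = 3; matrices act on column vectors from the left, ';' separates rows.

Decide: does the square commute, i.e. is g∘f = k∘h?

1) trace f;g:
  e0=(1,0,0) f=>(0,1,0) g=>(2,2)
  e1=(0,1,0) f=>(1,1,2) g=>(2,1)
  e2=(0,0,1) f=>(2,0,1) g=>(0,1)
  ⟦path⟧₁ = ⟨2 2 0; 2 1 1⟩
2) trace h;k:
  e0=(1,0,0) h=>(0,0,2) k=>(2,2)
  e1=(0,1,0) h=>(1,1,1) k=>(2,1)
  e2=(0,0,1) h=>(2,0,2) k=>(0,1)
  ⟦path⟧₂ = ⟨2 2 0; 2 1 1⟩
Equal? YES — commutes

Answer: COMMUTES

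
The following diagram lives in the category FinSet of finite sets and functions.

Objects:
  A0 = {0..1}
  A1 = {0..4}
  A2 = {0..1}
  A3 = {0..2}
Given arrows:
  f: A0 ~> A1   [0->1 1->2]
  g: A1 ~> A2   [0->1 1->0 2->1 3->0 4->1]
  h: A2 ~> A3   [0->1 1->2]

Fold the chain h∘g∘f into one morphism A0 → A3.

Answer: [0->1 1->2]

Work:
  0 f~>1 g~>0 h~>1
  1 f~>2 g~>1 h~>2
⟦path⟧: [0->1 1->2]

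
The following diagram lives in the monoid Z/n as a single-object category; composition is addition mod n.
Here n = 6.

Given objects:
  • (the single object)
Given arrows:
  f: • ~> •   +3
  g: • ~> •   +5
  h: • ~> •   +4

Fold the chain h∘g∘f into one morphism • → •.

  0 +3≡3 +5≡2 +4≡0  (mod 6)
result: +0

Answer: +0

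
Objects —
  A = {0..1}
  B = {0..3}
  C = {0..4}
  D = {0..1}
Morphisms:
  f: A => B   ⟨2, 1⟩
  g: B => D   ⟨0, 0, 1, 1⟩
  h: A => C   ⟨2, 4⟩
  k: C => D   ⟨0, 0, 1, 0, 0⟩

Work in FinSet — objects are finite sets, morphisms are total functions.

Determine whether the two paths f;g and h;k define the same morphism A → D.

Answer: COMMUTES

Work:
1) trace f;g:
  0 f=>2 g=>1
  1 f=>1 g=>0
  ⟦path⟧₁ = ⟨1, 0⟩
2) trace h;k:
  0 h=>2 k=>1
  1 h=>4 k=>0
  ⟦path⟧₂ = ⟨1, 0⟩
Equal? equal; square commutes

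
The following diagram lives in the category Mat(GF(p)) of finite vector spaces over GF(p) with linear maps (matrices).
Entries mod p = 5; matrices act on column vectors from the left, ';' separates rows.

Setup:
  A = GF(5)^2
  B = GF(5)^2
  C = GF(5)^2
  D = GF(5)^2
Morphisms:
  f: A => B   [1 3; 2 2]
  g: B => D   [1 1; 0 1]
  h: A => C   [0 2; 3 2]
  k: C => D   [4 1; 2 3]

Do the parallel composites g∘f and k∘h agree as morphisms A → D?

1) trace f;g:
  e0=[1,0] f=>[1,2] g=>[3,2]
  e1=[0,1] f=>[3,2] g=>[0,2]
  ⟦path⟧₁ = [3 0; 2 2]
2) trace h;k:
  e0=[1,0] h=>[0,3] k=>[3,4]
  e1=[0,1] h=>[2,2] k=>[0,0]
  ⟦path⟧₂ = [3 0; 4 0]
Equal? NO — does not commute

Answer: DOES NOT COMMUTE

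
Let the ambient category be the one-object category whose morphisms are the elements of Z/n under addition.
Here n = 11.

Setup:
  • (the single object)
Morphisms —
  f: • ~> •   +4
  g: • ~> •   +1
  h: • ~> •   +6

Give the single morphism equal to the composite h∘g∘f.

Answer: +0

Work:
  0 +4≡4 +1≡5 +6≡0  (mod 11)
⟦path⟧: +0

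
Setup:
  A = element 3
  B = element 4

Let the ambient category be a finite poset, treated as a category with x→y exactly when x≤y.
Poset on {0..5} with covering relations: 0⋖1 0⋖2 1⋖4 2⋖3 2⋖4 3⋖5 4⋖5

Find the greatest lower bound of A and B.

{x : x<=A ∧ x<=B} = {0,2}  (A=3, B=4)
  0 <= 2
  2 <= 2
glb = 2

Answer: A∧B = 2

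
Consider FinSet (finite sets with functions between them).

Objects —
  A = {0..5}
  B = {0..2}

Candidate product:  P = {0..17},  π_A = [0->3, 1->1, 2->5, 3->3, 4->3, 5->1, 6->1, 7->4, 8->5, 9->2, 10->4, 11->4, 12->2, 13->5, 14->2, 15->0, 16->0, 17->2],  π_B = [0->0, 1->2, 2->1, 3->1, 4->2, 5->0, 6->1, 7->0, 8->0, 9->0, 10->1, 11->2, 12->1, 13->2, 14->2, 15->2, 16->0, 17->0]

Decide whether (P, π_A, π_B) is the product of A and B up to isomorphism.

Answer: NOT A VALID PRODUCT — duplicate pair at indices 17,9

Work:
|A|·|B| = 6·3 = 18;  |P| = 18
Check the pairing map k ↦ (π_A(k), π_B(k)):
  0 -> (3,0)
  1 -> (1,2)
  2 -> (5,1)
  3 -> (3,1)
  4 -> (3,2)
  5 -> (1,0)
  6 -> (1,1)
  7 -> (4,0)
  8 -> (5,0)
  9 -> (2,0)
  10 -> (4,1)
  11 -> (4,2)
  12 -> (2,1)
  13 -> (5,2)
  14 -> (2,2)
  15 -> (0,2)
  16 -> (0,0)
  17 -> (2,0)  ✗ repeats pair of k=9
distinct pairs in image: 17 / 18 needed
  → (2,0) hit at k=9 and k=17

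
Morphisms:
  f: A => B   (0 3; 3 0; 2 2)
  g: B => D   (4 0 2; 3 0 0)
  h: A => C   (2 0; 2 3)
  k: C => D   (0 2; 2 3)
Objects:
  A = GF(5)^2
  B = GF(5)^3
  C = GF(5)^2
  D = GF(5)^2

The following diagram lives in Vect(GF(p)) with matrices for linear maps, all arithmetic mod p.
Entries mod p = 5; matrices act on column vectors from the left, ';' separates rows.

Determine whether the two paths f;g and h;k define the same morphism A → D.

Along f;g (path 1):
  e0=⟨1,0⟩ f=>⟨0,3,2⟩ g=>⟨4,0⟩
  e1=⟨0,1⟩ f=>⟨3,0,2⟩ g=>⟨1,4⟩
  composite₁ = (4 1; 0 4)
Along h;k (path 2):
  e0=⟨1,0⟩ h=>⟨2,2⟩ k=>⟨4,0⟩
  e1=⟨0,1⟩ h=>⟨0,3⟩ k=>⟨1,4⟩
  composite₂ = (4 1; 0 4)
Equal? YES — commutes

Answer: COMMUTES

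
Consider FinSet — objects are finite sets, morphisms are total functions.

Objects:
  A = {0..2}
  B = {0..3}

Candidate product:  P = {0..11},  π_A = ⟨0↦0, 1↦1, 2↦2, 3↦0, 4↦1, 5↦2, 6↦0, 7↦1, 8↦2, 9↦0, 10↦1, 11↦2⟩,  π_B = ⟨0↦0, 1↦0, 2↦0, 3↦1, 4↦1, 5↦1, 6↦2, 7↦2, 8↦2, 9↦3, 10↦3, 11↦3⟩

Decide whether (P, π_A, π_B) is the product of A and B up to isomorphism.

Answer: VALID PRODUCT

Trace:
|A|·|B| = 3·4 = 12;  |P| = 12
Check the pairing map k ↦ (π_A(k), π_B(k)):
  0 ↦ (0,0)
  1 ↦ (1,0)
  2 ↦ (2,0)
  3 ↦ (0,1)
  4 ↦ (1,1)
  5 ↦ (2,1)
  6 ↦ (0,2)
  7 ↦ (1,2)
  8 ↦ (2,2)
  9 ↦ (0,3)
  10 ↦ (1,3)
  11 ↦ (2,3)
distinct pairs in image: 12 / 12 needed
  → bijection onto A×B; projections well-typed.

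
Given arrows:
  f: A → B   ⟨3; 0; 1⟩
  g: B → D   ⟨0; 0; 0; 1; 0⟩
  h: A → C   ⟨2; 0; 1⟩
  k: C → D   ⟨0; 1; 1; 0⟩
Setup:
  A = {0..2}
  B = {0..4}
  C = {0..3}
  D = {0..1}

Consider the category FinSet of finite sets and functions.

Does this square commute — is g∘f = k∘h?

Answer: DOES NOT COMMUTE

Trace:
Path 1 = f;g:
  0 f→3 g→1
  1 f→0 g→0
  2 f→1 g→0
  ⟦path⟧₁ = ⟨1; 0; 0⟩
Path 2 = h;k:
  0 h→2 k→1
  1 h→0 k→0
  2 h→1 k→1
  ⟦path⟧₂ = ⟨1; 0; 1⟩
Equal? NO — does not commute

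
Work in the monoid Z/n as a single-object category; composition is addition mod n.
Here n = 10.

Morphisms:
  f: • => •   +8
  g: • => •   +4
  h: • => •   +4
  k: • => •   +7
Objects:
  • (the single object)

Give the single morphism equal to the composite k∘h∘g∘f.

Answer: +3

Work:
  0 +8≡8 +4≡2 +4≡6 +7≡3  (mod 10)
⟦path⟧: +3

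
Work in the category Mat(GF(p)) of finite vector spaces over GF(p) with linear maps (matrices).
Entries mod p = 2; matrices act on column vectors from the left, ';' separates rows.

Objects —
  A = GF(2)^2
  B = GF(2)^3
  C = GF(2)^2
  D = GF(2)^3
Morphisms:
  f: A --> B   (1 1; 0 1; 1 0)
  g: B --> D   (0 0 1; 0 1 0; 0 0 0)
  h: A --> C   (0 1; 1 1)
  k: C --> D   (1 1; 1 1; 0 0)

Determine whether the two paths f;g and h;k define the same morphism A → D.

Answer: DOES NOT COMMUTE

Trace:
Along f;g (path 1):
  e0=(1,0) f-->(1,0,1) g-->(1,0,0)
  e1=(0,1) f-->(1,1,0) g-->(0,1,0)
  ⟦path⟧₁ = (1 0; 0 1; 0 0)
Along h;k (path 2):
  e0=(1,0) h-->(0,1) k-->(1,1,0)
  e1=(0,1) h-->(1,1) k-->(0,0,0)
  ⟦path⟧₂ = (1 0; 1 0; 0 0)
Equal? NO — does not commute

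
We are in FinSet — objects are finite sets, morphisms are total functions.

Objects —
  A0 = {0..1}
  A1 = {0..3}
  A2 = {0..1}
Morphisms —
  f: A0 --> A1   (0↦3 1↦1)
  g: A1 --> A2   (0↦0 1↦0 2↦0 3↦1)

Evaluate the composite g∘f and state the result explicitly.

Answer: (0↦1 1↦0)

Work:
  0 f-->3 g-->1
  1 f-->1 g-->0
composite: (0↦1 1↦0)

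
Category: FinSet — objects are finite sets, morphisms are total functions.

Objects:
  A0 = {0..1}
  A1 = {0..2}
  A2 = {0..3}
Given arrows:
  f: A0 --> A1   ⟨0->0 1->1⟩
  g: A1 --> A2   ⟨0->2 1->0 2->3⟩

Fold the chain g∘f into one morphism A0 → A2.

Answer: ⟨0->2 1->0⟩

Trace:
  0 f-->0 g-->2
  1 f-->1 g-->0
⟦path⟧: ⟨0->2 1->0⟩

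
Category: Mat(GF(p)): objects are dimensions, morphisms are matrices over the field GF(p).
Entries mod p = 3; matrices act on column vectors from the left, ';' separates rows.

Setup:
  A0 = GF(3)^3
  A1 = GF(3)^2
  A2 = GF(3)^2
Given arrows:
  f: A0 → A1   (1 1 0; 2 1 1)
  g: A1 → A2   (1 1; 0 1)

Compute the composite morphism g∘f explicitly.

Answer: (0 2 1; 2 1 1)

Trace:
  e0=⟨1,0,0⟩ f→⟨1,2⟩ g→⟨0,2⟩
  e1=⟨0,1,0⟩ f→⟨1,1⟩ g→⟨2,1⟩
  e2=⟨0,0,1⟩ f→⟨0,1⟩ g→⟨1,1⟩
result: (0 2 1; 2 1 1)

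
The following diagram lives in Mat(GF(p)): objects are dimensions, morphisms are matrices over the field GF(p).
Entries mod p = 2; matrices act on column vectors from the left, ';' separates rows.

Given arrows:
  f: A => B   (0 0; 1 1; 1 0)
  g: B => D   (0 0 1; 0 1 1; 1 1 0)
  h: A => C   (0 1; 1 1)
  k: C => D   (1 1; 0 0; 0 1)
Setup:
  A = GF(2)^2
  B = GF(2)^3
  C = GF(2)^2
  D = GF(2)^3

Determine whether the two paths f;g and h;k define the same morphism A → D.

Answer: DOES NOT COMMUTE

Derivation:
1) trace f;g:
  e0=(1,0) f=>(0,1,1) g=>(1,0,1)
  e1=(0,1) f=>(0,1,0) g=>(0,1,1)
  ⟦path⟧₁ = (1 0; 0 1; 1 1)
2) trace h;k:
  e0=(1,0) h=>(0,1) k=>(1,0,1)
  e1=(0,1) h=>(1,1) k=>(0,0,1)
  ⟦path⟧₂ = (1 0; 0 0; 1 1)
Equal? distinct morphisms ✗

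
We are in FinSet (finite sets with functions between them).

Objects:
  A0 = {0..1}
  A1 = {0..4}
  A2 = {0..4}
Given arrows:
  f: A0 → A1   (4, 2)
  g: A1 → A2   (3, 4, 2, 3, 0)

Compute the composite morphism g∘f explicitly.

  0 f→4 g→0
  1 f→2 g→2
⟦path⟧: (0, 2)

Answer: (0, 2)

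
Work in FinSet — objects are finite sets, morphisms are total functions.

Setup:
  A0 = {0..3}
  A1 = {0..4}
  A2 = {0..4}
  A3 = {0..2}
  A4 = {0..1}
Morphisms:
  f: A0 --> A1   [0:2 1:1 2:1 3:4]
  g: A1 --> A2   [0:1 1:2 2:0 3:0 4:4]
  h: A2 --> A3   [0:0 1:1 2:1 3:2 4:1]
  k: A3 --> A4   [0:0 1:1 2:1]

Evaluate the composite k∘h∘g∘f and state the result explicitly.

Answer: [0:0 1:1 2:1 3:1]

Trace:
  0 f-->2 g-->0 h-->0 k-->0
  1 f-->1 g-->2 h-->1 k-->1
  2 f-->1 g-->2 h-->1 k-->1
  3 f-->4 g-->4 h-->1 k-->1
composite: [0:0 1:1 2:1 3:1]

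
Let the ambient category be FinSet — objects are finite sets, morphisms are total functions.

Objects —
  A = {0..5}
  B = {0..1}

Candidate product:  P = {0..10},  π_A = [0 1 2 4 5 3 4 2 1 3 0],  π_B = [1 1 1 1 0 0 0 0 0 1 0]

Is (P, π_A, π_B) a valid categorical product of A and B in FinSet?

Answer: NOT A VALID PRODUCT — |P|=11 ≠ |A|·|B|=12

Derivation:
|A|·|B| = 6·2 = 12;  |P| = 11
  → cardinalities differ; no bijection possible.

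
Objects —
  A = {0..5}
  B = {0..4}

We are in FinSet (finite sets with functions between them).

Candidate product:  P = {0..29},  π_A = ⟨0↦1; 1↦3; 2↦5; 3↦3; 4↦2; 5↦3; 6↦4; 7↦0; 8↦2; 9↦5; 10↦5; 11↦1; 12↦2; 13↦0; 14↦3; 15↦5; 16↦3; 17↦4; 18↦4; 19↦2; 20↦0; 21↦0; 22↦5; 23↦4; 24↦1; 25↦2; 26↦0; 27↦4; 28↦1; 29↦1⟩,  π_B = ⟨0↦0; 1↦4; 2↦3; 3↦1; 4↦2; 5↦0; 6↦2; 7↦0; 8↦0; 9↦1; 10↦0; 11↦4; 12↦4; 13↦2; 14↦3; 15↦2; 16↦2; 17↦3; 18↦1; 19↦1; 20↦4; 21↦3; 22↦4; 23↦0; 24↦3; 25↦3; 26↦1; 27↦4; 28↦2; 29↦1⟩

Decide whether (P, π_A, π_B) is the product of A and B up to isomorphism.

|A|·|B| = 6·5 = 30;  |P| = 30
Check the pairing map k ↦ (π_A(k), π_B(k)):
  0 ↦ (1,0)
  1 ↦ (3,4)
  2 ↦ (5,3)
  3 ↦ (3,1)
  4 ↦ (2,2)
  5 ↦ (3,0)
  6 ↦ (4,2)
  7 ↦ (0,0)
  8 ↦ (2,0)
  9 ↦ (5,1)
  10 ↦ (5,0)
  11 ↦ (1,4)
  12 ↦ (2,4)
  13 ↦ (0,2)
  14 ↦ (3,3)
  15 ↦ (5,2)
  16 ↦ (3,2)
  17 ↦ (4,3)
  18 ↦ (4,1)
  19 ↦ (2,1)
  20 ↦ (0,4)
  21 ↦ (0,3)
  22 ↦ (5,4)
  23 ↦ (4,0)
  24 ↦ (1,3)
  25 ↦ (2,3)
  26 ↦ (0,1)
  27 ↦ (4,4)
  28 ↦ (1,2)
  29 ↦ (1,1)
distinct pairs in image: 30 / 30 needed
  → bijection onto A×B; projections well-typed.

Answer: VALID PRODUCT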